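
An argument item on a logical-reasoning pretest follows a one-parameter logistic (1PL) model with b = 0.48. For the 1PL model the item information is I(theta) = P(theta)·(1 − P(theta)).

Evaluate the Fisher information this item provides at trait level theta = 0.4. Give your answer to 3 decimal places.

P = 1/(1+e^{0.0800}) = 0.4800
P(1−P) = 0.4800 × 0.5200 = 0.2496
I = P(1−P) = 0.24960

0.250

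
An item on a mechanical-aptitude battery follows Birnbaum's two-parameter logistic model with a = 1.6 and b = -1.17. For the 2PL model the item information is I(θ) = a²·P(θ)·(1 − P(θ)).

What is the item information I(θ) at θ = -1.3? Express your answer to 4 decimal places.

P = 1/(1+e^{0.2080}) = 0.4482
P(1−P) = 0.4482 × 0.5518 = 0.2473
I = a² × P(1−P) = 1.6² × 0.2473 = 0.63313

0.6331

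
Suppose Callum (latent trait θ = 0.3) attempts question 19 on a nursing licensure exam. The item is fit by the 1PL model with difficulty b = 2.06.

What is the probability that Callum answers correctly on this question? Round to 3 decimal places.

0.147

P(θ) = 1 / (1 + exp(−(θ − b)))
Exponent: (0.3 − 2.06) = -1.7600
1/(1 + e^{1.7600}) = 0.1468
P = 0.1468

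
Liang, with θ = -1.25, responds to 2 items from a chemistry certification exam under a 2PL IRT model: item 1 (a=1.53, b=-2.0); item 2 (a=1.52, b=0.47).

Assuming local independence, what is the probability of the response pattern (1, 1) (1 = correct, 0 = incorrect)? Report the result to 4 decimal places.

P(θ) = 1 / (1 + exp(−a(θ − b)))
P_1 = 1/(1+e^{-1.1475}) = 0.7591
P_2 = 1/(1+e^{2.6144}) = 0.0682
L = P_1 × P_2 = 0.7591 × 0.0682 = 0.05178

0.0518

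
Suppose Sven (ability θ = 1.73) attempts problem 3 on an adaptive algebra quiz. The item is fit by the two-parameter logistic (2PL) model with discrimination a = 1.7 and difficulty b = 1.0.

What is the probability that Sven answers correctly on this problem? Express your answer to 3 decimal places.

P(θ) = 1 / (1 + exp(−a(θ − b)))
Exponent: 1.7 × (1.73 − 1.0) = 1.2410
1/(1 + e^{-1.2410}) = 0.7757

0.776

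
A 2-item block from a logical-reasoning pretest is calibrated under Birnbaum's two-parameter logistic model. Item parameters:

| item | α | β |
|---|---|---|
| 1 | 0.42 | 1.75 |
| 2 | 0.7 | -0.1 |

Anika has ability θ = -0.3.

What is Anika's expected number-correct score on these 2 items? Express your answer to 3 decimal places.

P(θ) = 1 / (1 + exp(−α(θ − β)))
P_1 = 1/(1+e^{0.8610}) = 0.2971
P_2 = 1/(1+e^{0.1400}) = 0.4651
E[score] = 0.2971 + 0.4651 = 0.7622

0.762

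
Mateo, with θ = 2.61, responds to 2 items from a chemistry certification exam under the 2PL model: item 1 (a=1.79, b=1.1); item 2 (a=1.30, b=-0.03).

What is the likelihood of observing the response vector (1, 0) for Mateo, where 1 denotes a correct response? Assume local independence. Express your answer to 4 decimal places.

P(θ) = 1 / (1 + exp(−a(θ − b)))
P_1 = 1/(1+e^{-2.7029}) = 0.9372
P_2 = 1/(1+e^{-3.4320}) = 0.9687
L = P_1 × (1−P_2) = 0.9372 × 0.0313 = 0.02934

0.0293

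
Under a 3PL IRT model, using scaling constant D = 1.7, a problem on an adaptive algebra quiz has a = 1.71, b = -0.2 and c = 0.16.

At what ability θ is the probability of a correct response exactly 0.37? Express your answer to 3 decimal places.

-0.578

P(θ) = c + (1 − c) · 1 / (1 + exp(−D·a(θ − b)))
Remove guessing floor: (0.37 − 0.16)/(1 − 0.16) = 0.2500
logit = ln(0.2500/0.7500) = -1.0986
θ = b + logit/(1.7·a) = -0.2 + (-1.0986)/2.9070 = -0.5779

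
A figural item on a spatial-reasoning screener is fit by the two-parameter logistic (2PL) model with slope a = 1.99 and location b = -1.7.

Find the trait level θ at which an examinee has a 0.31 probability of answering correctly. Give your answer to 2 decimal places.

P(θ) = 1 / (1 + exp(−a(θ − b)))
logit = ln(0.3100/0.6900) = -0.8001
θ = b + logit/(a) = -1.7 + (-0.8001)/1.9900 = -2.1021

-2.10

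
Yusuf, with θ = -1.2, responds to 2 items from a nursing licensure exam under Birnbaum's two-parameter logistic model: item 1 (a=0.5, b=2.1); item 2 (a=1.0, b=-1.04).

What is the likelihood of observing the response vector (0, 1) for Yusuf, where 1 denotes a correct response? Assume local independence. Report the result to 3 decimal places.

0.386

P(θ) = 1 / (1 + exp(−a(θ − b)))
P_1 = 1/(1+e^{1.6500}) = 0.1611
P_2 = 1/(1+e^{0.1600}) = 0.4601
L = (1−P_1) × P_2 = 0.8389 × 0.4601 = 0.38596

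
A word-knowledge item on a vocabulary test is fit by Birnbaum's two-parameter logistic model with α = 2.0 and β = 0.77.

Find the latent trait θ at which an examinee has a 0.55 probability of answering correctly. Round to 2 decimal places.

0.87

P(θ) = 1 / (1 + exp(−α(θ − β)))
logit = ln(0.5500/0.4500) = 0.2007
θ = β + logit/(α) = 0.77 + 0.2007/2.0000 = 0.8703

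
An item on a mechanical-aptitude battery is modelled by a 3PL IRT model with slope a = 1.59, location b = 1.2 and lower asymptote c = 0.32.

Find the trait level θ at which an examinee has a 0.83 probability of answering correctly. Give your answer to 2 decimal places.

P(θ) = c + (1 − c) · 1 / (1 + exp(−a(θ − b)))
Remove guessing floor: (0.83 − 0.32)/(1 − 0.32) = 0.7500
logit = ln(0.7500/0.2500) = 1.0986
θ = b + logit/(a) = 1.2 + 1.0986/1.5900 = 1.8910

1.89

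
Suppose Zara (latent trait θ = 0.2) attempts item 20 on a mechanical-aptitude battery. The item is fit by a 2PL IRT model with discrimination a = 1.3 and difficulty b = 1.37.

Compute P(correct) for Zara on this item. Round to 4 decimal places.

0.1793

P(θ) = 1 / (1 + exp(−a(θ − b)))
Exponent: 1.3 × (0.2 − 1.37) = -1.5210
1/(1 + e^{1.5210}) = 0.1793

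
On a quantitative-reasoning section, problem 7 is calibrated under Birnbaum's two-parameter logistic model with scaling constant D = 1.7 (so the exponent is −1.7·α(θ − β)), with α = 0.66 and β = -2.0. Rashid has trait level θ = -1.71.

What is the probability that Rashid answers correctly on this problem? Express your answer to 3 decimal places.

P(θ) = 1 / (1 + exp(−D·α(θ − β)))
Exponent: 1.7 × 0.66 × (-1.71 − (-2.0)) = 0.3254
1/(1 + e^{-0.3254}) = 0.5806
P = 0.5806

0.581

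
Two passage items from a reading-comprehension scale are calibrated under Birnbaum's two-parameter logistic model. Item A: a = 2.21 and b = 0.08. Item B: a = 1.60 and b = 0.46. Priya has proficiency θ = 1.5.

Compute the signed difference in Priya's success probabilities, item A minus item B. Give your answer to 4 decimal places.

P(θ) = 1 / (1 + exp(−a(θ − b)))
P_A = 0.9584
P_B = 0.8408
P_A − P_B = 0.1177

0.1177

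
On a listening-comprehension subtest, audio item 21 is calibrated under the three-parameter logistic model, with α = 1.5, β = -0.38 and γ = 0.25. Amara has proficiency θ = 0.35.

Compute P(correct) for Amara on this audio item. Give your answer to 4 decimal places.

0.8120

P(θ) = γ + (1 − γ) · 1 / (1 + exp(−α(θ − β)))
Exponent: 1.5 × (0.35 − (-0.38)) = 1.0950
1/(1 + e^{-1.0950}) = 0.7493
P = 0.25 + 0.75 × 0.7493 = 0.8120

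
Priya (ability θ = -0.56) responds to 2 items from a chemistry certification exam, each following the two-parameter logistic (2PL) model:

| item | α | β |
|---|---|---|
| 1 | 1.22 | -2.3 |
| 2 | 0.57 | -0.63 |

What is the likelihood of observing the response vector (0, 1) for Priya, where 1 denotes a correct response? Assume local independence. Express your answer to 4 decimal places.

0.0545

P(θ) = 1 / (1 + exp(−α(θ − β)))
P_1 = 1/(1+e^{-2.1228}) = 0.8931
P_2 = 1/(1+e^{-0.0399}) = 0.5100
L = (1−P_1) × P_2 = 0.1069 × 0.5100 = 0.05452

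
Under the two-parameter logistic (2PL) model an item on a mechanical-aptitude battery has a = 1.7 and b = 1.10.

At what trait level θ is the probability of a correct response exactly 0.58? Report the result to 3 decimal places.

1.290

P(θ) = 1 / (1 + exp(−a(θ − b)))
logit = ln(0.5800/0.4200) = 0.3228
θ = b + logit/(a) = 1.10 + 0.3228/1.7000 = 1.2899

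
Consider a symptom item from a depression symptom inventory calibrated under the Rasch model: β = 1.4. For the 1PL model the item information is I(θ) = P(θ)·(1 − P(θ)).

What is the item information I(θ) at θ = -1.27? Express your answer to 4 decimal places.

P = 1/(1+e^{2.6700}) = 0.0648
P(1−P) = 0.0648 × 0.9352 = 0.0606
I = P(1−P) = 0.06057

0.0606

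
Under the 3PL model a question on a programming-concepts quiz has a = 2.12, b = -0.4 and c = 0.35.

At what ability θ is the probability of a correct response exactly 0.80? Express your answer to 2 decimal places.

-0.02

P(θ) = c + (1 − c) · 1 / (1 + exp(−a(θ − b)))
Remove guessing floor: (0.80 − 0.35)/(1 − 0.35) = 0.6923
logit = ln(0.6923/0.3077) = 0.8109
θ = b + logit/(a) = -0.4 + 0.8109/2.1200 = -0.0175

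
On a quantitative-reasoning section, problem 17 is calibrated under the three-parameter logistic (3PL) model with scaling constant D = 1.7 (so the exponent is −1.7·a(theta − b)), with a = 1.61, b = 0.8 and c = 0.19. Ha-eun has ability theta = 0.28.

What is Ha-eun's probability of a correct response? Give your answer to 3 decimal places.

P(theta) = c + (1 − c) · 1 / (1 + exp(−D·a(theta − b)))
Exponent: 1.7 × 1.61 × (0.28 − 0.8) = -1.4232
1/(1 + e^{1.4232}) = 0.1942
P = 0.19 + 0.81 × 0.1942 = 0.3473

0.347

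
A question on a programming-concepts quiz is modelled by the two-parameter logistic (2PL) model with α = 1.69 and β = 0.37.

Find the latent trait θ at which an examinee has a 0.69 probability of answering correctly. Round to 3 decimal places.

0.843

P(θ) = 1 / (1 + exp(−α(θ − β)))
logit = ln(0.6900/0.3100) = 0.8001
θ = β + logit/(α) = 0.37 + 0.8001/1.6900 = 0.8434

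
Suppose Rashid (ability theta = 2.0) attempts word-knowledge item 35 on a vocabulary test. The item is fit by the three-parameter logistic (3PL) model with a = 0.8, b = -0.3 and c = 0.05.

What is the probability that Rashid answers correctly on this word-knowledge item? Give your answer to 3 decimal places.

P(theta) = c + (1 − c) · 1 / (1 + exp(−a(theta − b)))
Exponent: 0.8 × (2.0 − (-0.3)) = 1.8400
1/(1 + e^{-1.8400}) = 0.8629
P = 0.05 + 0.95 × 0.8629 = 0.8698

0.870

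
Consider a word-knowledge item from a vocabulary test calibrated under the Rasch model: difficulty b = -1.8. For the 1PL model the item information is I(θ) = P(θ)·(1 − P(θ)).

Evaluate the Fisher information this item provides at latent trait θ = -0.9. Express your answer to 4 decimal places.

0.2055

P = 1/(1+e^{-0.9000}) = 0.7109
P(1−P) = 0.7109 × 0.2891 = 0.2055
I = P(1−P) = 0.20550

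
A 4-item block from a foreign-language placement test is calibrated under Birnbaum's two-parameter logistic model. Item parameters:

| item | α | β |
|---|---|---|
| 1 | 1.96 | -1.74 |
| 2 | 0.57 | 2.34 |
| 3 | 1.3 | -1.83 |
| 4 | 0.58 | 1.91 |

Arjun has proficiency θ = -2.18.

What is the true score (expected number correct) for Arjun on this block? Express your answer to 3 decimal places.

P(θ) = 1 / (1 + exp(−α(θ − β)))
P_1 = 1/(1+e^{0.8624}) = 0.2968
P_2 = 1/(1+e^{2.5764}) = 0.0707
P_3 = 1/(1+e^{0.4550}) = 0.3882
P_4 = 1/(1+e^{2.3722}) = 0.0853
E[score] = 0.2968 + 0.0707 + 0.3882 + 0.0853 = 0.8410

0.841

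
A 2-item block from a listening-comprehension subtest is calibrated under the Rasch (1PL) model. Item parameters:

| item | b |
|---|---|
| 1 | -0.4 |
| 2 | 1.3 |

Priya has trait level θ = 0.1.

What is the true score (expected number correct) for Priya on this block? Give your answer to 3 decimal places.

0.854

P(θ) = 1 / (1 + exp(−(θ − b)))
P_1 = 1/(1+e^{-0.5000}) = 0.6225
P_2 = 1/(1+e^{1.2000}) = 0.2315
E[score] = 0.6225 + 0.2315 = 0.8539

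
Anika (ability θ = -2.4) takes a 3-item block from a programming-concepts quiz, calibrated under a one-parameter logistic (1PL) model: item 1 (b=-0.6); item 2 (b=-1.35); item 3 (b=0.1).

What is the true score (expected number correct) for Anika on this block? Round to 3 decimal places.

P(θ) = 1 / (1 + exp(−(θ − b)))
P_1 = 1/(1+e^{1.8000}) = 0.1419
P_2 = 1/(1+e^{1.0500}) = 0.2592
P_3 = 1/(1+e^{2.5000}) = 0.0759
E[score] = 0.1419 + 0.2592 + 0.0759 = 0.4769

0.477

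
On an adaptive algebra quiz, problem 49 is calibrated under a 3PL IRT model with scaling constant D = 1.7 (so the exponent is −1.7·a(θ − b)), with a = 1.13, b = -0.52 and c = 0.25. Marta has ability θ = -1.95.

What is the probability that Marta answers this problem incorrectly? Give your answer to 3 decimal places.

0.705

P(θ) = c + (1 − c) · 1 / (1 + exp(−D·a(θ − b)))
Exponent: 1.7 × 1.13 × (-1.95 − (-0.52)) = -2.7470
1/(1 + e^{2.7470}) = 0.0603
P = 0.25 + 0.75 × 0.0603 = 0.2952
P(incorrect) = 1 − 0.2952 = 0.7048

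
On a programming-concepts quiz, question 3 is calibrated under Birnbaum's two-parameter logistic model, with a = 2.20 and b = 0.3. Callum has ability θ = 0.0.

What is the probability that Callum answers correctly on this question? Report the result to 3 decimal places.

0.341

P(θ) = 1 / (1 + exp(−a(θ − b)))
Exponent: 2.20 × (0.0 − 0.3) = -0.6600
1/(1 + e^{0.6600}) = 0.3407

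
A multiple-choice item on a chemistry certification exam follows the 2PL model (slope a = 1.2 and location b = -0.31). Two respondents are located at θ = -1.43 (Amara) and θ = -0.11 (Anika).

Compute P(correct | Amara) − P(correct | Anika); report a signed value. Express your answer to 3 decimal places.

P(θ) = 1 / (1 + exp(−a(θ − b)))
P(Amara) = 0.2069  [exponent -1.3440]
P(Anika) = 0.5597  [exponent 0.2400]
Difference = 0.2069 − 0.5597 = -0.3529

-0.353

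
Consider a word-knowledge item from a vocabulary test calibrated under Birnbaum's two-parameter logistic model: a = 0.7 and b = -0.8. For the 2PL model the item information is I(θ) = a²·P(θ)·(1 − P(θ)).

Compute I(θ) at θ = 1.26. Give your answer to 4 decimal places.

0.0758

P = 1/(1+e^{-1.4420}) = 0.8088
P(1−P) = 0.8088 × 0.1912 = 0.1547
I = a² × P(1−P) = 0.7² × 0.1547 = 0.07579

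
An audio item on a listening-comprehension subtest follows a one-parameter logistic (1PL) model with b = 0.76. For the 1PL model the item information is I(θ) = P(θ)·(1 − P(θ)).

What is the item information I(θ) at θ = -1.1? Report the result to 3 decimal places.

0.117

P = 1/(1+e^{1.8600}) = 0.1347
P(1−P) = 0.1347 × 0.8653 = 0.1166
I = P(1−P) = 0.11656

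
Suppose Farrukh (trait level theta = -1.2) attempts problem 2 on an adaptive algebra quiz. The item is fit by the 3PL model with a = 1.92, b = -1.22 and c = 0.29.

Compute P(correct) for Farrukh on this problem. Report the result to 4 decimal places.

0.6518

P(theta) = c + (1 − c) · 1 / (1 + exp(−a(theta − b)))
Exponent: 1.92 × (-1.2 − (-1.22)) = 0.0384
1/(1 + e^{-0.0384}) = 0.5096
P = 0.29 + 0.71 × 0.5096 = 0.6518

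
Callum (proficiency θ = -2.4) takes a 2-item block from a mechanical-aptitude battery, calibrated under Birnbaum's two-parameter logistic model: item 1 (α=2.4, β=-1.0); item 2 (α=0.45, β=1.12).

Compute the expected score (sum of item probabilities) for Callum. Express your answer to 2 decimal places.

0.20

P(θ) = 1 / (1 + exp(−α(θ − β)))
P_1 = 1/(1+e^{3.3600}) = 0.0336
P_2 = 1/(1+e^{1.5840}) = 0.1702
E[score] = 0.0336 + 0.1702 = 0.2038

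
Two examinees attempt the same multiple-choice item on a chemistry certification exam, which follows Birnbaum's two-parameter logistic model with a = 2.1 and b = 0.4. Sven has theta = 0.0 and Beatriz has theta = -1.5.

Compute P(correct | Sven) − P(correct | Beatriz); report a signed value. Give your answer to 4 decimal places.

P(theta) = 1 / (1 + exp(−a(theta − b)))
P(Sven) = 0.3015  [exponent -0.8400]
P(Beatriz) = 0.0182  [exponent -3.9900]
Difference = 0.3015 − 0.0182 = 0.2834

0.2834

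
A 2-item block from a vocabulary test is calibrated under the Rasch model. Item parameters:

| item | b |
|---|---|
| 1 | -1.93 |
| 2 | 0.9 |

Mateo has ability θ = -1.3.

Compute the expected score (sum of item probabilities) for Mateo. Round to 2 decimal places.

P(θ) = 1 / (1 + exp(−(θ − b)))
P_1 = 1/(1+e^{-0.6300}) = 0.6525
P_2 = 1/(1+e^{2.2000}) = 0.0998
E[score] = 0.6525 + 0.0998 = 0.7522

0.75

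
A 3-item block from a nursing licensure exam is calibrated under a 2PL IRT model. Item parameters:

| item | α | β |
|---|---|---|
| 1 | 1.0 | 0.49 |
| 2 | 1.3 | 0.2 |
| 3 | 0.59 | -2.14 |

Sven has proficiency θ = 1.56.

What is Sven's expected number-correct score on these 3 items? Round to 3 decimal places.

P(θ) = 1 / (1 + exp(−α(θ − β)))
P_1 = 1/(1+e^{-1.0700}) = 0.7446
P_2 = 1/(1+e^{-1.7680}) = 0.8542
P_3 = 1/(1+e^{-2.1830}) = 0.8987
E[score] = 0.7446 + 0.8542 + 0.8987 = 2.4975

2.498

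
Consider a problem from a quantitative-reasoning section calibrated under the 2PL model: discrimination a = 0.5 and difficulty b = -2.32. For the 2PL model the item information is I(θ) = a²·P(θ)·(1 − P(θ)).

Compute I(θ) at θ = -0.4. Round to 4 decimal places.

P = 1/(1+e^{-0.9600}) = 0.7231
P(1−P) = 0.7231 × 0.2769 = 0.2002
I = a² × P(1−P) = 0.5² × 0.2002 = 0.05005

0.0501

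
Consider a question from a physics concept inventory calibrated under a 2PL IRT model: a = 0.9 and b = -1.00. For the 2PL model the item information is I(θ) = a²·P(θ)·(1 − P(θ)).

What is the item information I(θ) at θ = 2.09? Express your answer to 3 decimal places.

0.045

P = 1/(1+e^{-2.7810}) = 0.9416
P(1−P) = 0.9416 × 0.0584 = 0.0550
I = a² × P(1−P) = 0.9² × 0.0550 = 0.04451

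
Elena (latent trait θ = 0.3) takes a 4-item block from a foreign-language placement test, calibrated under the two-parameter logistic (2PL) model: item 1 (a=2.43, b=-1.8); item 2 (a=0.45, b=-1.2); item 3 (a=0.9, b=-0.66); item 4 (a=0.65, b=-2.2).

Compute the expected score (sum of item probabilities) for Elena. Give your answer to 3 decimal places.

P(θ) = 1 / (1 + exp(−a(θ − b)))
P_1 = 1/(1+e^{-5.1030}) = 0.9940
P_2 = 1/(1+e^{-0.6750}) = 0.6626
P_3 = 1/(1+e^{-0.8640}) = 0.7035
P_4 = 1/(1+e^{-1.6250}) = 0.8355
E[score] = 0.9940 + 0.6626 + 0.7035 + 0.8355 = 3.1956

3.196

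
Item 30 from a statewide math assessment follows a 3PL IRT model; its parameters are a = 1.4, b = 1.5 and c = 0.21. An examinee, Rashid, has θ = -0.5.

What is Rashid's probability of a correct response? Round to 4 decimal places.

0.2553

P(θ) = c + (1 − c) · 1 / (1 + exp(−a(θ − b)))
Exponent: 1.4 × (-0.5 − 1.5) = -2.8000
1/(1 + e^{2.8000}) = 0.0573
P = 0.21 + 0.79 × 0.0573 = 0.2553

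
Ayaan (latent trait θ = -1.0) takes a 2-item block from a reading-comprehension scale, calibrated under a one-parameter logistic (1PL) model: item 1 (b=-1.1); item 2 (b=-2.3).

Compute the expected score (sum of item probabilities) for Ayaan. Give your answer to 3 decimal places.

1.311

P(θ) = 1 / (1 + exp(−(θ − b)))
P_1 = 1/(1+e^{-0.1000}) = 0.5250
P_2 = 1/(1+e^{-1.3000}) = 0.7858
E[score] = 0.5250 + 0.7858 = 1.3108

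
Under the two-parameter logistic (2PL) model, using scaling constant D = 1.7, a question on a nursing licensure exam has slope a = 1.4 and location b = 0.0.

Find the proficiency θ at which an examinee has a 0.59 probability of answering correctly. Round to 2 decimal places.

P(θ) = 1 / (1 + exp(−D·a(θ − b)))
logit = ln(0.5900/0.4100) = 0.3640
θ = b + logit/(1.7·a) = 0.0 + 0.3640/2.3800 = 0.1529

0.15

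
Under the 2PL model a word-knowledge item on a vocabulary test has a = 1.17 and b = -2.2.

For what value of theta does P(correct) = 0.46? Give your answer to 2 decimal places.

-2.34

P(theta) = 1 / (1 + exp(−a(theta − b)))
logit = ln(0.4600/0.5400) = -0.1603
theta = b + logit/(a) = -2.2 + (-0.1603)/1.1700 = -2.3370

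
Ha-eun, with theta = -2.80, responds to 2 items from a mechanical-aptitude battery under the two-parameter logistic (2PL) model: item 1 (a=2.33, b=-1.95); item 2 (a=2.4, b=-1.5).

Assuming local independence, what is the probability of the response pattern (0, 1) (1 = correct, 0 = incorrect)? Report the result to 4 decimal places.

P(theta) = 1 / (1 + exp(−a(theta − b)))
P_1 = 1/(1+e^{1.9805}) = 0.1213
P_2 = 1/(1+e^{3.1200}) = 0.0423
L = (1−P_1) × P_2 = 0.8787 × 0.0423 = 0.03716

0.0372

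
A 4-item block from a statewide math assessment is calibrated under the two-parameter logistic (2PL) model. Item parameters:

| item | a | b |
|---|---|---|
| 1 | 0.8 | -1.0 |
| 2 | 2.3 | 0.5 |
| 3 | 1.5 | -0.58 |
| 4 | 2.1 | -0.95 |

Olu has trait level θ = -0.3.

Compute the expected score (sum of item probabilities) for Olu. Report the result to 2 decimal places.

2.17

P(θ) = 1 / (1 + exp(−a(θ − b)))
P_1 = 1/(1+e^{-0.5600}) = 0.6365
P_2 = 1/(1+e^{1.8400}) = 0.1371
P_3 = 1/(1+e^{-0.4200}) = 0.6035
P_4 = 1/(1+e^{-1.3650}) = 0.7966
E[score] = 0.6365 + 0.1371 + 0.6035 + 0.7966 = 2.1736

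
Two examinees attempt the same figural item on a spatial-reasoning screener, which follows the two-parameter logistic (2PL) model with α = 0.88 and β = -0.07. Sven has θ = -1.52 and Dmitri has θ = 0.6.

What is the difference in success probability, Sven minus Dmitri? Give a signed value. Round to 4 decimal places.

P(θ) = 1 / (1 + exp(−α(θ − β)))
P(Sven) = 0.2182  [exponent -1.2760]
P(Dmitri) = 0.6433  [exponent 0.5896]
Difference = 0.2182 − 0.6433 = -0.4250

-0.4250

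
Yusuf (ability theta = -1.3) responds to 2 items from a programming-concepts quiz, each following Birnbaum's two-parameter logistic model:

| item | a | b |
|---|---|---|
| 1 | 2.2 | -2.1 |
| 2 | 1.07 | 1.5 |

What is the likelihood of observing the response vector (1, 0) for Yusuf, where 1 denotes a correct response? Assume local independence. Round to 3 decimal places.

0.813

P(theta) = 1 / (1 + exp(−a(theta − b)))
P_1 = 1/(1+e^{-1.7600}) = 0.8532
P_2 = 1/(1+e^{2.9960}) = 0.0476
L = P_1 × (1−P_2) = 0.8532 × 0.9524 = 0.81259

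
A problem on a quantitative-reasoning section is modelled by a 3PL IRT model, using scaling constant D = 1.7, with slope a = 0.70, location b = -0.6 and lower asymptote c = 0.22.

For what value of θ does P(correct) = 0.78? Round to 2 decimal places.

0.19

P(θ) = c + (1 − c) · 1 / (1 + exp(−D·a(θ − b)))
Remove guessing floor: (0.78 − 0.22)/(1 − 0.22) = 0.7179
logit = ln(0.7179/0.2821) = 0.9343
θ = b + logit/(1.7·a) = -0.6 + 0.9343/1.1900 = 0.1851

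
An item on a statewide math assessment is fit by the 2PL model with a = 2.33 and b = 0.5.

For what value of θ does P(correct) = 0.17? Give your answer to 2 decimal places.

-0.18

P(θ) = 1 / (1 + exp(−a(θ − b)))
logit = ln(0.1700/0.8300) = -1.5856
θ = b + logit/(a) = 0.5 + (-1.5856)/2.3300 = -0.1805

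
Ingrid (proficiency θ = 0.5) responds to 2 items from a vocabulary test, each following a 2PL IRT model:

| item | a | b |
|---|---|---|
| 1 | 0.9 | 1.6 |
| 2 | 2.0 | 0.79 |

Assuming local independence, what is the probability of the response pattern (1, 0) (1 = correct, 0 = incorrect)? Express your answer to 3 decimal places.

0.174

P(θ) = 1 / (1 + exp(−a(θ − b)))
P_1 = 1/(1+e^{0.9900}) = 0.2709
P_2 = 1/(1+e^{0.5800}) = 0.3589
L = P_1 × (1−P_2) = 0.2709 × 0.6411 = 0.17367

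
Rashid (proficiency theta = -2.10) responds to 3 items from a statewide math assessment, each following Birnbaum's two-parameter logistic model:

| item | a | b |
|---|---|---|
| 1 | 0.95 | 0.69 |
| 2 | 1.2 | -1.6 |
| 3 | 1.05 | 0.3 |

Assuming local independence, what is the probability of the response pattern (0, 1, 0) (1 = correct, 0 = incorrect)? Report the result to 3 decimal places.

P(theta) = 1 / (1 + exp(−a(theta − b)))
P_1 = 1/(1+e^{2.6505}) = 0.0660
P_2 = 1/(1+e^{0.6000}) = 0.3543
P_3 = 1/(1+e^{2.5200}) = 0.0745
L = (1−P_1) × P_2 × (1−P_3) = 0.9340 × 0.3543 × 0.9255 = 0.30633

0.306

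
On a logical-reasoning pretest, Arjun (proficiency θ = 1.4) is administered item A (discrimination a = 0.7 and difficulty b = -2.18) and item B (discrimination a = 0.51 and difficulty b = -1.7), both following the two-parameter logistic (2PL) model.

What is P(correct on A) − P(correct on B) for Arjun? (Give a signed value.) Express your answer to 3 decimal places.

P(θ) = 1 / (1 + exp(−a(θ − b)))
P_A = 0.9246
P_B = 0.8293
P_A − P_B = 0.0952

0.095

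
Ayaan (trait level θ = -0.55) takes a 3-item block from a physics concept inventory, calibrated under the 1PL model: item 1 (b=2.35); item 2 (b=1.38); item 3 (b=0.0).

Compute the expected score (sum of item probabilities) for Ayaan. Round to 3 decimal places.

P(θ) = 1 / (1 + exp(−(θ − b)))
P_1 = 1/(1+e^{2.9000}) = 0.0522
P_2 = 1/(1+e^{1.9300}) = 0.1268
P_3 = 1/(1+e^{0.5500}) = 0.3659
E[score] = 0.0522 + 0.1268 + 0.3659 = 0.5448

0.545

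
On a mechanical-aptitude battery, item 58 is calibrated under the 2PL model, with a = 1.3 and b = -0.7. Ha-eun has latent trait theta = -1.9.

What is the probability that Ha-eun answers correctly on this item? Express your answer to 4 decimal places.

0.1736

P(theta) = 1 / (1 + exp(−a(theta − b)))
Exponent: 1.3 × (-1.9 − (-0.7)) = -1.5600
1/(1 + e^{1.5600}) = 0.1736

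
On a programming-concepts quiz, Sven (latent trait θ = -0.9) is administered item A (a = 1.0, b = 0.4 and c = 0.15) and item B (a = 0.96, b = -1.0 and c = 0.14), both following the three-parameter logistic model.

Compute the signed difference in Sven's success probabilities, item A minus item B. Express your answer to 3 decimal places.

P(θ) = c + (1 − c) · 1 / (1 + exp(−a(θ − b)))
P_A = 0.3320
P_B = 0.5906
P_A − P_B = -0.2586

-0.259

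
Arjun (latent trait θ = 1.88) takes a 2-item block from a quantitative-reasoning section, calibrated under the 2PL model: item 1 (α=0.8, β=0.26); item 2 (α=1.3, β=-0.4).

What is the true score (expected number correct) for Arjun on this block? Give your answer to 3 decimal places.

1.736

P(θ) = 1 / (1 + exp(−α(θ − β)))
P_1 = 1/(1+e^{-1.2960}) = 0.7852
P_2 = 1/(1+e^{-2.9640}) = 0.9509
E[score] = 0.7852 + 0.9509 = 1.7361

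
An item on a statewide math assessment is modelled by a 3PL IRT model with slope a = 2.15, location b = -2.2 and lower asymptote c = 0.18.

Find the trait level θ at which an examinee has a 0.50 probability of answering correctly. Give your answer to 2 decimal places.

-2.41

P(θ) = c + (1 − c) · 1 / (1 + exp(−a(θ − b)))
Remove guessing floor: (0.50 − 0.18)/(1 − 0.18) = 0.3902
logit = ln(0.3902/0.6098) = -0.4463
θ = b + logit/(a) = -2.2 + (-0.4463)/2.1500 = -2.4076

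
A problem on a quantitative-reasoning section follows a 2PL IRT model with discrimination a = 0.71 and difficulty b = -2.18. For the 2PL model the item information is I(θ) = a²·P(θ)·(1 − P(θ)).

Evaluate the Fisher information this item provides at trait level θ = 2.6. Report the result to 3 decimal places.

0.016

P = 1/(1+e^{-3.3938}) = 0.9675
P(1−P) = 0.9675 × 0.0325 = 0.0314
I = a² × P(1−P) = 0.71² × 0.0314 = 0.01585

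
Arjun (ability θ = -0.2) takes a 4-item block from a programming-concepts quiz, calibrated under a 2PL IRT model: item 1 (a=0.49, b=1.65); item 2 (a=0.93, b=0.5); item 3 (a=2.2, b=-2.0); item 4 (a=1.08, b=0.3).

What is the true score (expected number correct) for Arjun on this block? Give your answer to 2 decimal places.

1.98

P(θ) = 1 / (1 + exp(−a(θ − b)))
P_1 = 1/(1+e^{0.9065}) = 0.2877
P_2 = 1/(1+e^{0.6510}) = 0.3428
P_3 = 1/(1+e^{-3.9600}) = 0.9813
P_4 = 1/(1+e^{0.5400}) = 0.3682
E[score] = 0.2877 + 0.3428 + 0.9813 + 0.3682 = 1.9800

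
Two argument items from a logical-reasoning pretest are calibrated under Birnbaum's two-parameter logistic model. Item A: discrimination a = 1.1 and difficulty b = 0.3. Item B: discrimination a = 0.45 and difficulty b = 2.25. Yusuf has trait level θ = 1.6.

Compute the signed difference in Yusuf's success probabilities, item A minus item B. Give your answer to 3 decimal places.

0.380

P(θ) = 1 / (1 + exp(−a(θ − b)))
P_A = 0.8069
P_B = 0.4274
P_A − P_B = 0.3795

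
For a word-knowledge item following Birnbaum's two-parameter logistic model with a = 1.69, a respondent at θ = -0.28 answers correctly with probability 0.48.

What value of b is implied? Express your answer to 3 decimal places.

P(θ) = 1 / (1 + exp(−a(θ − b)))
logit(0.48) = ln(0.48/0.52) = -0.0800
b = θ − logit/(a) = -0.28 − (-0.0800)/1.6900 = -0.2326

-0.233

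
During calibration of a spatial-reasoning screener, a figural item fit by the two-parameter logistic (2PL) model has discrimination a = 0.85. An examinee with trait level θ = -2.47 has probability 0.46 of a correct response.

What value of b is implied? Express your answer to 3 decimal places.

P(θ) = 1 / (1 + exp(−a(θ − b)))
logit(0.46) = ln(0.46/0.54) = -0.1603
b = θ − logit/(a) = -2.47 − (-0.1603)/0.8500 = -2.2814

-2.281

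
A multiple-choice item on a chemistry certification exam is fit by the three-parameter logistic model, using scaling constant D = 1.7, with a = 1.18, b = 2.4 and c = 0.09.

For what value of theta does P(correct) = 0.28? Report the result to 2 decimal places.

1.74

P(theta) = c + (1 − c) · 1 / (1 + exp(−D·a(theta − b)))
Remove guessing floor: (0.28 − 0.09)/(1 − 0.09) = 0.2088
logit = ln(0.2088/0.7912) = -1.3322
theta = b + logit/(1.7·a) = 2.4 + (-1.3322)/2.0060 = 1.7359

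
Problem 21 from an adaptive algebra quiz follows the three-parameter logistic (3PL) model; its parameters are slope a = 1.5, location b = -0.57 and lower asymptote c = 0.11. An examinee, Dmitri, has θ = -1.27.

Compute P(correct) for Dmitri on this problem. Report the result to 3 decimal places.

P(θ) = c + (1 − c) · 1 / (1 + exp(−a(θ − b)))
Exponent: 1.5 × (-1.27 − (-0.57)) = -1.0500
1/(1 + e^{1.0500}) = 0.2592
P = 0.11 + 0.89 × 0.2592 = 0.3407

0.341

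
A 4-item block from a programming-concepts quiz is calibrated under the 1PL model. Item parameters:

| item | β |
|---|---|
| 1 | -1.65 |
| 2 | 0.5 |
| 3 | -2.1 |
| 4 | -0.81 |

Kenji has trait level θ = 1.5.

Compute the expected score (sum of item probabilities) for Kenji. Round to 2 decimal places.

P(θ) = 1 / (1 + exp(−(θ − β)))
P_1 = 1/(1+e^{-3.1500}) = 0.9589
P_2 = 1/(1+e^{-1.0000}) = 0.7311
P_3 = 1/(1+e^{-3.6000}) = 0.9734
P_4 = 1/(1+e^{-2.3100}) = 0.9097
E[score] = 0.9589 + 0.7311 + 0.9734 + 0.9097 = 3.5731

3.57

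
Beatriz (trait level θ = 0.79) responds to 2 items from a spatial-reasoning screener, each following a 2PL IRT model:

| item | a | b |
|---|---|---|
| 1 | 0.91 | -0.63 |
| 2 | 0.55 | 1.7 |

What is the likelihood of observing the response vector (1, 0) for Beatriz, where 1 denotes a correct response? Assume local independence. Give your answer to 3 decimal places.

0.488

P(θ) = 1 / (1 + exp(−a(θ − b)))
P_1 = 1/(1+e^{-1.2922}) = 0.7845
P_2 = 1/(1+e^{0.5005}) = 0.3774
L = P_1 × (1−P_2) = 0.7845 × 0.6226 = 0.48842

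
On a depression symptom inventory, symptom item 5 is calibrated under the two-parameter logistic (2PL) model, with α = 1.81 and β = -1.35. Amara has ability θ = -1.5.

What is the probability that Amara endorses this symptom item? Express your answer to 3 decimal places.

0.433

P(θ) = 1 / (1 + exp(−α(θ − β)))
Exponent: 1.81 × (-1.5 − (-1.35)) = -0.2715
1/(1 + e^{0.2715}) = 0.4325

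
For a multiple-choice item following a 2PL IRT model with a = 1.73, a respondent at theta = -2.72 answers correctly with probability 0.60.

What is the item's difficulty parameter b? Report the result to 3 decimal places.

-2.954

P(theta) = 1 / (1 + exp(−a(theta − b)))
logit(0.60) = ln(0.60/0.40) = 0.4055
b = theta − logit/(a) = -2.72 − 0.4055/1.7300 = -2.9544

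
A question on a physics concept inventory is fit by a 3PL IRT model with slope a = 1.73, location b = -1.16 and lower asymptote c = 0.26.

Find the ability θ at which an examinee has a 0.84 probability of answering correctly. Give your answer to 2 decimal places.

P(θ) = c + (1 − c) · 1 / (1 + exp(−a(θ − b)))
Remove guessing floor: (0.84 − 0.26)/(1 − 0.26) = 0.7838
logit = ln(0.7838/0.2162) = 1.2879
θ = b + logit/(a) = -1.16 + 1.2879/1.7300 = -0.4156

-0.42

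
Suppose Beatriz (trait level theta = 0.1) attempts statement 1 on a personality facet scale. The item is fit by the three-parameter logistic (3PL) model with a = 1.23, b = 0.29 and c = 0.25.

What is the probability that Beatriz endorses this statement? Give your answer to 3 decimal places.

0.581

P(theta) = c + (1 − c) · 1 / (1 + exp(−a(theta − b)))
Exponent: 1.23 × (0.1 − 0.29) = -0.2337
1/(1 + e^{0.2337}) = 0.4418
P = 0.25 + 0.75 × 0.4418 = 0.5814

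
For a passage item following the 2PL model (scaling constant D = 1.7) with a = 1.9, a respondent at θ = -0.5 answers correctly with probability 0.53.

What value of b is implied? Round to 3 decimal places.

P(θ) = 1 / (1 + exp(−D·a(θ − b)))
logit(0.53) = ln(0.53/0.47) = 0.1201
b = θ − logit/(1.7·a) = -0.5 − 0.1201/3.2300 = -0.5372

-0.537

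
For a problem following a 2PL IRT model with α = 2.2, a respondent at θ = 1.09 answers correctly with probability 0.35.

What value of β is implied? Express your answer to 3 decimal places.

1.371

P(θ) = 1 / (1 + exp(−α(θ − β)))
logit(0.35) = ln(0.35/0.65) = -0.6190
β = θ − logit/(α) = 1.09 − (-0.6190)/2.2000 = 1.3714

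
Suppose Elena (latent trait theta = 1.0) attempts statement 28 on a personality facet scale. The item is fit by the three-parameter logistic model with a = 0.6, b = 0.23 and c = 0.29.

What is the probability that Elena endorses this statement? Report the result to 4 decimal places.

0.7256

P(theta) = c + (1 − c) · 1 / (1 + exp(−a(theta − b)))
Exponent: 0.6 × (1.0 − 0.23) = 0.4620
1/(1 + e^{-0.4620}) = 0.6135
P = 0.29 + 0.71 × 0.6135 = 0.7256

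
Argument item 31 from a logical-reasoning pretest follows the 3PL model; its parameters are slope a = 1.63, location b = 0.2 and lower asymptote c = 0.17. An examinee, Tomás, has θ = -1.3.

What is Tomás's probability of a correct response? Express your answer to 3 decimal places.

P(θ) = c + (1 − c) · 1 / (1 + exp(−a(θ − b)))
Exponent: 1.63 × (-1.3 − 0.2) = -2.4450
1/(1 + e^{2.4450}) = 0.0798
P = 0.17 + 0.83 × 0.0798 = 0.2362

0.236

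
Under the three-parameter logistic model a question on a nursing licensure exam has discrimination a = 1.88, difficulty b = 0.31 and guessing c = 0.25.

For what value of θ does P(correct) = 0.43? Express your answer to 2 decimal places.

P(θ) = c + (1 − c) · 1 / (1 + exp(−a(θ − b)))
Remove guessing floor: (0.43 − 0.25)/(1 − 0.25) = 0.2400
logit = ln(0.2400/0.7600) = -1.1527
θ = b + logit/(a) = 0.31 + (-1.1527)/1.8800 = -0.3031

-0.30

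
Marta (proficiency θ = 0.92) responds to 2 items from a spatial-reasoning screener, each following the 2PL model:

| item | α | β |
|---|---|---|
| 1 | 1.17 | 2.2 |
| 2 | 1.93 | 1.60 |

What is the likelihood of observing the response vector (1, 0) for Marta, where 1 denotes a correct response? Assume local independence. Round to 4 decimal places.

P(θ) = 1 / (1 + exp(−α(θ − β)))
P_1 = 1/(1+e^{1.4976}) = 0.1828
P_2 = 1/(1+e^{1.3124}) = 0.2121
L = P_1 × (1−P_2) = 0.1828 × 0.7879 = 0.14402

0.1440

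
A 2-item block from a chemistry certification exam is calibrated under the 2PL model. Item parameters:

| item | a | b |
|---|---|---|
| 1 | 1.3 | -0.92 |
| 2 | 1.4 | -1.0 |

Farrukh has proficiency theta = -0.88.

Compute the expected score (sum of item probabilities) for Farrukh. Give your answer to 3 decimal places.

1.055

P(theta) = 1 / (1 + exp(−a(theta − b)))
P_1 = 1/(1+e^{-0.0520}) = 0.5130
P_2 = 1/(1+e^{-0.1680}) = 0.5419
E[score] = 0.5130 + 0.5419 = 1.0549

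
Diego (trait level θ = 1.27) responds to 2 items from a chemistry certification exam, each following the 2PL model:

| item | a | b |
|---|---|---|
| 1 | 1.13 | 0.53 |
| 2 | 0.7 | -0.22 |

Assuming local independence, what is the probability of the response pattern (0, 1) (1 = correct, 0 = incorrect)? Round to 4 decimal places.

0.2236

P(θ) = 1 / (1 + exp(−a(θ − b)))
P_1 = 1/(1+e^{-0.8362}) = 0.6977
P_2 = 1/(1+e^{-1.0430}) = 0.7394
L = (1−P_1) × P_2 = 0.3023 × 0.7394 = 0.22356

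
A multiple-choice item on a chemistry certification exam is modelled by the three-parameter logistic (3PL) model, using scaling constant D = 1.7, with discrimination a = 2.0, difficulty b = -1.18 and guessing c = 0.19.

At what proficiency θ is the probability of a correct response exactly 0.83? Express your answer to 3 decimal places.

P(θ) = c + (1 − c) · 1 / (1 + exp(−D·a(θ − b)))
Remove guessing floor: (0.83 − 0.19)/(1 − 0.19) = 0.7901
logit = ln(0.7901/0.2099) = 1.3257
θ = b + logit/(1.7·a) = -1.18 + 1.3257/3.4000 = -0.7901

-0.790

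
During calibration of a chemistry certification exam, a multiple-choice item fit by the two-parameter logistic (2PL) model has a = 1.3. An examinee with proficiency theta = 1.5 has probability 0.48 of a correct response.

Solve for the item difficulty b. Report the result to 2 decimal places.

1.56

P(theta) = 1 / (1 + exp(−a(theta − b)))
logit(0.48) = ln(0.48/0.52) = -0.0800
b = theta − logit/(a) = 1.5 − (-0.0800)/1.3000 = 1.5616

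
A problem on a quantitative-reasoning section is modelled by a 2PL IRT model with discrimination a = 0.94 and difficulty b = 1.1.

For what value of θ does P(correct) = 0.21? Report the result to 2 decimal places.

-0.31

P(θ) = 1 / (1 + exp(−a(θ − b)))
logit = ln(0.2100/0.7900) = -1.3249
θ = b + logit/(a) = 1.1 + (-1.3249)/0.9400 = -0.3095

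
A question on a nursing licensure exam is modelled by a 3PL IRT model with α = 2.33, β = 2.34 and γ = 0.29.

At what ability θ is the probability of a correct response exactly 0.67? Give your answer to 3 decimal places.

2.401

P(θ) = γ + (1 − γ) · 1 / (1 + exp(−α(θ − β)))
Remove guessing floor: (0.67 − 0.29)/(1 − 0.29) = 0.5352
logit = ln(0.5352/0.4648) = 0.1411
θ = β + logit/(α) = 2.34 + 0.1411/2.3300 = 2.4005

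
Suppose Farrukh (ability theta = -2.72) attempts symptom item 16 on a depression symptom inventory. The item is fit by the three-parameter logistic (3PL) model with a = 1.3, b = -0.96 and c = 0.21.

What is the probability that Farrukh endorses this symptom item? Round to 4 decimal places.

P(theta) = c + (1 − c) · 1 / (1 + exp(−a(theta − b)))
Exponent: 1.3 × (-2.72 − (-0.96)) = -2.2880
1/(1 + e^{2.2880}) = 0.0921
P = 0.21 + 0.79 × 0.0921 = 0.2828

0.2828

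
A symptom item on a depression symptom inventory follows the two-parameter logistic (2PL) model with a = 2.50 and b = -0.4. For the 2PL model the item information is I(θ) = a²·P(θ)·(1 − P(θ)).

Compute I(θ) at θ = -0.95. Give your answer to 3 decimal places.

1.007

P = 1/(1+e^{1.3750}) = 0.2018
P(1−P) = 0.2018 × 0.7982 = 0.1611
I = a² × P(1−P) = 2.50² × 0.1611 = 1.00678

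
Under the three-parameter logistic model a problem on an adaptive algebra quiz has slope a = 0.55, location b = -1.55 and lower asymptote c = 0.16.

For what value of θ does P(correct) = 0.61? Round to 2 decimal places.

P(θ) = c + (1 − c) · 1 / (1 + exp(−a(θ − b)))
Remove guessing floor: (0.61 − 0.16)/(1 − 0.16) = 0.5357
logit = ln(0.5357/0.4643) = 0.1431
θ = b + logit/(a) = -1.55 + 0.1431/0.5500 = -1.2898

-1.29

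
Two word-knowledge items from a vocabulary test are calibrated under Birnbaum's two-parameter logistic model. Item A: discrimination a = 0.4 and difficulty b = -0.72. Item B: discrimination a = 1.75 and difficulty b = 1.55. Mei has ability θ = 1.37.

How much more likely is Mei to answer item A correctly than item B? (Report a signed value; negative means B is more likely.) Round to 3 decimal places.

0.276

P(θ) = 1 / (1 + exp(−a(θ − b)))
P_A = 0.6976
P_B = 0.4219
P_A − P_B = 0.2757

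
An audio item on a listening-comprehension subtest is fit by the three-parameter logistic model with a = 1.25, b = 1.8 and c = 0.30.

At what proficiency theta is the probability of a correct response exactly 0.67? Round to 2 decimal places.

P(theta) = c + (1 − c) · 1 / (1 + exp(−a(theta − b)))
Remove guessing floor: (0.67 − 0.30)/(1 − 0.30) = 0.5286
logit = ln(0.5286/0.4714) = 0.1144
theta = b + logit/(a) = 1.8 + 0.1144/1.2500 = 1.8915

1.89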